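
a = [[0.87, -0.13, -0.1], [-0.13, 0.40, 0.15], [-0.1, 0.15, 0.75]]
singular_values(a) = [0.99, 0.7, 0.33]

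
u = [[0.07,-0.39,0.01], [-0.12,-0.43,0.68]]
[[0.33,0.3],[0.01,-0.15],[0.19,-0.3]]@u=[[-0.01,-0.26,0.21], [0.02,0.06,-0.1], [0.05,0.05,-0.20]]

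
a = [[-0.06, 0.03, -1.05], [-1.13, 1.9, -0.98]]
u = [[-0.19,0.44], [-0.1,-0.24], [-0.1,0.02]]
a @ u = [[0.11,-0.05], [0.12,-0.97]]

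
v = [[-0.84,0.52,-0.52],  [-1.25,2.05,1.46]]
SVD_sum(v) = [[-0.27, 0.41, 0.26], [-1.36, 2.07, 1.31]] + [[-0.57, 0.11, -0.78], [0.11, -0.02, 0.15]]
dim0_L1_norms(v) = [2.09, 2.57, 1.98]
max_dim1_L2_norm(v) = 2.81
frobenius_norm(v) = 3.02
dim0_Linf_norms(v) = [1.25, 2.05, 1.46]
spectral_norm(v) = 2.86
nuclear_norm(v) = 3.85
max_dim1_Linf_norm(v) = 2.05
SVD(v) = [[0.19, 0.98], [0.98, -0.19]] @ diag([2.8570555933911113, 0.9900673392616092]) @ [[-0.49, 0.74, 0.47], [-0.59, 0.12, -0.80]]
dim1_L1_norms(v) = [1.88, 4.76]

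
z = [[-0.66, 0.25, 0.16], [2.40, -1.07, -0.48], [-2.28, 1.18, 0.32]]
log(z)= [[(-2.11+3.14j), (-1.18+0j), -0.61+0.00j],  [(-5.83+0j), (-1+3.14j), 0.15+0.00j],  [(0.16-0j), -3.24+0.00j, -2.56+3.14j]]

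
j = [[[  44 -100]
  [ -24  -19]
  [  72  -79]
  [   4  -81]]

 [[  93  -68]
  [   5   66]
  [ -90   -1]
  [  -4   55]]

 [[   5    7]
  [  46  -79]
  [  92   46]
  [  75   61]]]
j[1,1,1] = 66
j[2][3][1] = 61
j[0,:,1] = [-100, -19, -79, -81]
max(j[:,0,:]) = 93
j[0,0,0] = 44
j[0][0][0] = 44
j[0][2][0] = 72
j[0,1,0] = -24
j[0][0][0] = 44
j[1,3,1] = 55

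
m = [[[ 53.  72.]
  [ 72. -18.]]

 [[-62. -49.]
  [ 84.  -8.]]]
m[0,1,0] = 72.0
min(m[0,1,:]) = -18.0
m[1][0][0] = -62.0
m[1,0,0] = -62.0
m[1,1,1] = -8.0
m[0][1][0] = 72.0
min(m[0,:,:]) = -18.0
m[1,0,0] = -62.0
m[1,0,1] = -49.0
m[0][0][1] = 72.0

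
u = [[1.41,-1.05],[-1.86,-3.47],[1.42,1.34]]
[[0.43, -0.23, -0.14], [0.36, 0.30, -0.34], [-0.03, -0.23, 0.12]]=u@[[0.16, -0.16, -0.02],[-0.19, -0.00, 0.11]]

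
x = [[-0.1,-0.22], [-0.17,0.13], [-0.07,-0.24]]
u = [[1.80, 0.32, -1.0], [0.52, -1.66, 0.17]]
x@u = [[-0.29, 0.33, 0.06], [-0.24, -0.27, 0.19], [-0.25, 0.38, 0.03]]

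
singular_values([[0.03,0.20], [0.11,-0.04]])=[0.2, 0.11]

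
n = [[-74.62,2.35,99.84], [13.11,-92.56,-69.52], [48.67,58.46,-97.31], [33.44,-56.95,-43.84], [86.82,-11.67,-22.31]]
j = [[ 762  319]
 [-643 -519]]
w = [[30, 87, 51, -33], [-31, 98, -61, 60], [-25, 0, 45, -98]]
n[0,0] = -74.62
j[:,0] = [762, -643]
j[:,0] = [762, -643]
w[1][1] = 98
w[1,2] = -61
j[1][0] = -643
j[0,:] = [762, 319]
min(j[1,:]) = -643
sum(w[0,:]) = 135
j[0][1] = 319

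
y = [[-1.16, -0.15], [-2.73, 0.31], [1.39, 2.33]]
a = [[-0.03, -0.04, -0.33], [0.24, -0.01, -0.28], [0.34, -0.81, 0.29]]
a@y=[[-0.31, -0.78], [-0.64, -0.69], [2.22, 0.37]]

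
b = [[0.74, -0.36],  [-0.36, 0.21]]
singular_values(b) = [0.92, 0.03]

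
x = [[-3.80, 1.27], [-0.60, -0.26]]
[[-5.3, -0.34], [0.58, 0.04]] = x@ [[0.37, 0.02], [-3.07, -0.21]]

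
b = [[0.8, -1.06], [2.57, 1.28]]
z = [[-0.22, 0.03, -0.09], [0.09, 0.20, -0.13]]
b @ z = [[-0.27, -0.19, 0.07], [-0.45, 0.33, -0.4]]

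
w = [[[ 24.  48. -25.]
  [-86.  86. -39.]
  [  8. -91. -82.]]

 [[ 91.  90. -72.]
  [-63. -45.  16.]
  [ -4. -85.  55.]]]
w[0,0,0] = 24.0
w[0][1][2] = -39.0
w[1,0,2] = -72.0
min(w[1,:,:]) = -85.0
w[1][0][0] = 91.0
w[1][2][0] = -4.0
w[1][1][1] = -45.0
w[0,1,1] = 86.0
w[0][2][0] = 8.0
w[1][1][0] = -63.0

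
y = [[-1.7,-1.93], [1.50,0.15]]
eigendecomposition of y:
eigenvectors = [[(0.75+0j), 0.75-0.00j], [(-0.36-0.56j), (-0.36+0.56j)]]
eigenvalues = [(-0.77+1.43j), (-0.77-1.43j)]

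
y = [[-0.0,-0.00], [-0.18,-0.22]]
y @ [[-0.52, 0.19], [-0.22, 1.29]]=[[0.0, 0.00], [0.14, -0.32]]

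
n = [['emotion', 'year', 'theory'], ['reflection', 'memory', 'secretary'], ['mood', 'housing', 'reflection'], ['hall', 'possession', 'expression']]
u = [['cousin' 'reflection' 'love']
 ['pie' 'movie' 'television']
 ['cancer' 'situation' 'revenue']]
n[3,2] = 'expression'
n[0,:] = ['emotion', 'year', 'theory']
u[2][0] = 'cancer'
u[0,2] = 'love'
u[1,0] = 'pie'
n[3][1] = 'possession'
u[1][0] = 'pie'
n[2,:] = ['mood', 'housing', 'reflection']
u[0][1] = 'reflection'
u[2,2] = 'revenue'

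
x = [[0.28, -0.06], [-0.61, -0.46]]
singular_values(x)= [0.79, 0.21]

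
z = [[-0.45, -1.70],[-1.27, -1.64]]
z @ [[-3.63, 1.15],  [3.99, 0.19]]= [[-5.15, -0.84], [-1.93, -1.77]]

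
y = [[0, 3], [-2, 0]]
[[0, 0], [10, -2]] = y @ [[-5, 1], [0, 0]]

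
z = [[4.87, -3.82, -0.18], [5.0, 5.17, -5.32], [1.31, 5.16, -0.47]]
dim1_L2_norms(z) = [6.19, 8.95, 5.34]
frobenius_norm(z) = 12.12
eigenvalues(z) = [(3.37+6.07j), (3.37-6.07j), (2.82+0j)]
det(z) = 136.07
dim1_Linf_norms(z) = [4.87, 5.32, 5.16]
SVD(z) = [[0.02,  0.92,  0.39], [-0.89,  0.19,  -0.42], [-0.46,  -0.34,  0.82]] @ diag([9.91707934819703, 6.6589166022324155, 2.060574406828708]) @ [[-0.5, -0.71, 0.50], [0.75, -0.64, -0.16], [0.43, 0.30, 0.85]]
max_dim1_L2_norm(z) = 8.95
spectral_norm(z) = 9.92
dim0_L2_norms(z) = [7.1, 8.24, 5.34]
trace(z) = 9.57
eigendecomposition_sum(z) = [[(1.69+0.92j), -1.40+2.22j, -0.88-1.73j], [2.14-2.21j, (2.83+3.09j), -3.04+0.62j], [-0.21-2.32j, (3.17-0.1j), (-1.14+2.05j)]] + [[(1.69-0.92j), -1.40-2.22j, (-0.88+1.73j)], [(2.14+2.21j), 2.83-3.09j, (-3.04-0.62j)], [(-0.21+2.32j), 3.17+0.10j, -1.14-2.05j]] + [[(1.5+0j), -1.03-0.00j, 1.58+0.00j],  [(0.72+0j), -0.49-0.00j, (0.76+0j)],  [(1.73+0j), -1.18-0.00j, 1.82+0.00j]]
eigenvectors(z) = [[0.12+0.43j, 0.12-0.43j, (0.63+0j)], [(0.71+0j), 0.71-0.00j, 0.30+0.00j], [0.35-0.41j, 0.35+0.41j, (0.72+0j)]]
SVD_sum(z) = [[-0.09,-0.13,0.09], [4.4,6.25,-4.39], [2.27,3.22,-2.26]] + [[4.62, -3.92, -0.95], [0.97, -0.82, -0.2], [-1.69, 1.43, 0.35]] + [[0.34, 0.24, 0.68], [-0.37, -0.26, -0.73], [0.73, 0.5, 1.45]]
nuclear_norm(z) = 18.64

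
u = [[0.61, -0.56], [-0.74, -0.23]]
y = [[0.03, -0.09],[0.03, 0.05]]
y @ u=[[0.08,  0.0],[-0.02,  -0.03]]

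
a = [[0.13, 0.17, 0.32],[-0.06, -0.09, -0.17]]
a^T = [[0.13, -0.06], [0.17, -0.09], [0.32, -0.17]]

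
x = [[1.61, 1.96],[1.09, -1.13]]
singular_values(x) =[2.55, 1.55]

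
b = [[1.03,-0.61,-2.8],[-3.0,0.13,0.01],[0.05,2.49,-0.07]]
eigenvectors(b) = [[(-0.66+0j), 0.28+0.43j, 0.28-0.43j], [(0.61+0j), (-0.27+0.53j), (-0.27-0.53j)], [(0.43+0j), (0.61+0j), (0.61-0j)]]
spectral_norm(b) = 3.54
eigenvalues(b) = [(3.4+0j), (-1.15+2.2j), (-1.15-2.2j)]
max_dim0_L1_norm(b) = 4.08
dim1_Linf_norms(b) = [2.8, 3.0, 2.49]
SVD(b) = [[-0.72, -0.38, 0.58],  [0.67, -0.59, 0.46],  [0.16, 0.72, 0.68]] @ diag([3.5380160216063397, 2.5956533172063945, 2.2896564125938847]) @ [[-0.78, 0.27, 0.57], [0.54, 0.75, 0.39], [-0.32, 0.61, -0.72]]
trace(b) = 1.09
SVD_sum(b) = [[1.99, -0.68, -1.47], [-1.84, 0.63, 1.35], [-0.45, 0.15, 0.33]] + [[-0.53,-0.73,-0.38], [-0.82,-1.14,-0.59], [1.01,1.39,0.72]] + [[-0.43, 0.80, -0.95], [-0.34, 0.64, -0.76], [-0.50, 0.94, -1.12]]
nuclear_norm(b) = 8.42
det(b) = 21.03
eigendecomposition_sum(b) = [[1.50+0.00j, (-1.21+0j), (-1.22+0j)], [-1.38+0.00j, 1.11-0.00j, 1.12-0.00j], [(-0.97+0j), 0.78-0.00j, (0.79-0j)]] + [[(-0.24+0.66j), (0.3+0.66j), (-0.79+0.09j)], [(-0.81+0.15j), -0.49+0.69j, -0.55-0.75j], [(0.51+0.67j), 0.86+0.13j, (-0.43+0.86j)]] + [[(-0.24-0.66j), 0.30-0.66j, (-0.79-0.09j)], [-0.81-0.15j, (-0.49-0.69j), (-0.55+0.75j)], [(0.51-0.67j), 0.86-0.13j, (-0.43-0.86j)]]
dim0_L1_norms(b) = [4.08, 3.23, 2.88]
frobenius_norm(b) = 4.95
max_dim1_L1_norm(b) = 4.44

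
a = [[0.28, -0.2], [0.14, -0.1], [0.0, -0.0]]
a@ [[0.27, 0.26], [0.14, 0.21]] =[[0.05, 0.03],[0.02, 0.02],[0.0, 0.0]]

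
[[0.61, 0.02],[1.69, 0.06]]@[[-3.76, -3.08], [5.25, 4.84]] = [[-2.19, -1.78], [-6.04, -4.91]]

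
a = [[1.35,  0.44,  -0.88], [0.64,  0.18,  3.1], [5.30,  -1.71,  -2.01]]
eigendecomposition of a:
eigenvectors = [[0.47+0.00j, (0.06+0.19j), (0.06-0.19j)], [(0.84+0j), (-0.22-0.65j), (-0.22+0.65j)], [0.29+0.00j, (0.7+0j), (0.7-0j)]]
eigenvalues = [(1.6+0j), (-1.04+3.02j), (-1.04-3.02j)]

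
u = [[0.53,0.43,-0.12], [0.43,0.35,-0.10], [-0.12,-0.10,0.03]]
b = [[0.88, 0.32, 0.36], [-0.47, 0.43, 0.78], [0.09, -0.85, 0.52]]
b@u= [[0.56,0.45,-0.13],  [-0.16,-0.13,0.04],  [-0.38,-0.31,0.09]]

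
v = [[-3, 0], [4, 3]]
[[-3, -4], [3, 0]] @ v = [[-7, -12], [-9, 0]]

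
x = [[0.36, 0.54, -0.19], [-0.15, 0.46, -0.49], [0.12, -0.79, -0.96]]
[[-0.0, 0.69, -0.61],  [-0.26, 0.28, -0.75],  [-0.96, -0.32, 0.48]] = x@[[0.0,0.78,0.19],  [0.27,0.71,-1.1],  [0.78,-0.15,0.43]]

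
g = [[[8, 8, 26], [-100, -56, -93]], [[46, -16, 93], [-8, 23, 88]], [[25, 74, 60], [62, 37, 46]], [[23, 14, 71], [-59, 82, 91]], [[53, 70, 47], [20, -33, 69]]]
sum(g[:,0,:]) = 602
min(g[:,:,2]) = -93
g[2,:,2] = [60, 46]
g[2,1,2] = 46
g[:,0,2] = [26, 93, 60, 71, 47]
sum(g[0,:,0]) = -92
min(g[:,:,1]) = -56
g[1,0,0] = 46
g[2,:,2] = [60, 46]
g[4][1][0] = 20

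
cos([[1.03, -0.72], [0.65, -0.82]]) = [[0.72, 0.07], [-0.06, 0.90]]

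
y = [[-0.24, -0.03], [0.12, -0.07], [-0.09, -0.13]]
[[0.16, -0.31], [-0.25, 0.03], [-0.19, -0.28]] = y@[[-0.92, 1.11], [2.06, 1.41]]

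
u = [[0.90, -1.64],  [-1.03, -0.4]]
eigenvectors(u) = [[0.90, 0.61], [-0.44, 0.79]]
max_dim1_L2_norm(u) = 1.87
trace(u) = 0.50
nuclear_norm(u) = 2.97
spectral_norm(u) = 1.88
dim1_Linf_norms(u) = [1.64, 1.03]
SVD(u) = [[0.99, -0.12], [-0.12, -0.99]] @ diag([1.8791982210221012, 1.0904650595536616]) @ [[0.54,-0.84], [0.84,0.54]]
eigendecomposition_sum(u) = [[1.23, -0.96], [-0.60, 0.47]] + [[-0.33, -0.68], [-0.43, -0.87]]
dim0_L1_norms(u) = [1.93, 2.04]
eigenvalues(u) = [1.7, -1.2]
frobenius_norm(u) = 2.17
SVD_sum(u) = [[1.01, -1.57],[-0.12, 0.18]] + [[-0.11, -0.07], [-0.91, -0.58]]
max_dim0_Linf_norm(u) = 1.64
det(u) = -2.05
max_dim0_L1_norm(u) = 2.04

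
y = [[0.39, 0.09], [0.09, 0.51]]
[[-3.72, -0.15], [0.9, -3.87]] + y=[[-3.33, -0.06],[0.99, -3.36]]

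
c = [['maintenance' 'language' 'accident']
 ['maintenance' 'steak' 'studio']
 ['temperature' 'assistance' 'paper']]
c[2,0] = 'temperature'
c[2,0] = 'temperature'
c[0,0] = 'maintenance'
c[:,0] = ['maintenance', 'maintenance', 'temperature']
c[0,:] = ['maintenance', 'language', 'accident']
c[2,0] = 'temperature'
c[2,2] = 'paper'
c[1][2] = 'studio'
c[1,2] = 'studio'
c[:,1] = ['language', 'steak', 'assistance']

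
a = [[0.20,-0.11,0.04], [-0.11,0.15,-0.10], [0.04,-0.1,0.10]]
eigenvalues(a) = [0.33, 0.11, 0.01]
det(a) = 0.00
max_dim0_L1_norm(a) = 0.36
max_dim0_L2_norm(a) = 0.23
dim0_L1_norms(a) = [0.35, 0.36, 0.24]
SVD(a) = [[-0.67, -0.70, 0.26], [0.63, -0.34, 0.69], [-0.39, 0.63, 0.67]] @ diag([0.3281283796672446, 0.10995325877237383, 0.011918361560381589]) @ [[-0.67,0.63,-0.39], [-0.70,-0.34,0.63], [0.26,0.69,0.67]]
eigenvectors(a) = [[-0.67, 0.7, 0.26], [0.63, 0.34, 0.69], [-0.39, -0.63, 0.67]]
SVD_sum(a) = [[0.15, -0.14, 0.09], [-0.14, 0.13, -0.08], [0.09, -0.08, 0.05]] + [[0.05, 0.03, -0.05], [0.03, 0.01, -0.02], [-0.05, -0.02, 0.04]] + [[0.0, 0.00, 0.0], [0.00, 0.01, 0.01], [0.00, 0.01, 0.01]]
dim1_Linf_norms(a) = [0.2, 0.15, 0.1]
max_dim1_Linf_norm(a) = 0.2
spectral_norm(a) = 0.33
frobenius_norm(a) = 0.35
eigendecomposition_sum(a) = [[0.15, -0.14, 0.09], [-0.14, 0.13, -0.08], [0.09, -0.08, 0.05]] + [[0.05,  0.03,  -0.05], [0.03,  0.01,  -0.02], [-0.05,  -0.02,  0.04]] + [[0.0, 0.0, 0.00], [0.00, 0.01, 0.01], [0.00, 0.01, 0.01]]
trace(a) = 0.45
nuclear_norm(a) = 0.45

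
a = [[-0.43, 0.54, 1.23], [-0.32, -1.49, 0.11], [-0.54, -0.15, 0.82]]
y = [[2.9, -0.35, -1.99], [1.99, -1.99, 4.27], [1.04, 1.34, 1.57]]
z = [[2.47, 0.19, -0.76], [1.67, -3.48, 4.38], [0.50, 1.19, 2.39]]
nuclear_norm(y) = 10.71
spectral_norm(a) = 1.69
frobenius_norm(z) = 6.94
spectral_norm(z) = 5.99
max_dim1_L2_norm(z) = 5.84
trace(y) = 2.48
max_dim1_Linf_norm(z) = 4.38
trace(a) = -1.10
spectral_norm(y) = 5.30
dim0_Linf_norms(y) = [2.9, 1.99, 4.27]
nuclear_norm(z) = 10.94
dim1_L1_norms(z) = [3.42, 9.53, 4.08]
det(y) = -35.54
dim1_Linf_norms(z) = [2.47, 4.38, 2.39]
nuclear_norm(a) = 3.37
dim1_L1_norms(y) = [5.24, 8.25, 3.95]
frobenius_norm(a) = 2.30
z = y + a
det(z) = -36.59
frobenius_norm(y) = 6.63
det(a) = -0.30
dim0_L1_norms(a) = [1.29, 2.18, 2.16]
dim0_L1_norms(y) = [5.93, 3.68, 7.83]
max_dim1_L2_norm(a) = 1.53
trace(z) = 1.38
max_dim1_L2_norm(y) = 5.11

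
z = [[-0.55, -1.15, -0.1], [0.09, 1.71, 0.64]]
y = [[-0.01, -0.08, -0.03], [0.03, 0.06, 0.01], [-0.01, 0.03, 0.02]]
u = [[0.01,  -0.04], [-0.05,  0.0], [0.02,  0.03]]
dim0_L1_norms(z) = [0.64, 2.86, 0.74]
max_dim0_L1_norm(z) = 2.86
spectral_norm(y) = 0.11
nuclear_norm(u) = 0.10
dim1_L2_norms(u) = [0.04, 0.05, 0.04]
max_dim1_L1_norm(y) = 0.12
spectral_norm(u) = 0.06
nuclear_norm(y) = 0.14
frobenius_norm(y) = 0.12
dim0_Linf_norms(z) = [0.55, 1.71, 0.64]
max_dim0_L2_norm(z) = 2.06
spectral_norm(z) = 2.18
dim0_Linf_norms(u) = [0.05, 0.04]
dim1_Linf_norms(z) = [1.15, 1.71]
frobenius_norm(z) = 2.23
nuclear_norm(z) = 2.67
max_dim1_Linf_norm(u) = 0.05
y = u @ z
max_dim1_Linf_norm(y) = 0.08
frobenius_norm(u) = 0.07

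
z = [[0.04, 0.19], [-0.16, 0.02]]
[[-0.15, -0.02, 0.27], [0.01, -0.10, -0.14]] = z@[[-0.14, 0.57, 1.04], [-0.78, -0.21, 1.18]]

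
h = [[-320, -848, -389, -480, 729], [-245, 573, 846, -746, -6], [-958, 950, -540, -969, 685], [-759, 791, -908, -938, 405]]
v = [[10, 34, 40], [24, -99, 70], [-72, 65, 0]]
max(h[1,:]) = 846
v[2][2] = 0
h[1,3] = -746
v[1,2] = 70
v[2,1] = 65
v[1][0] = 24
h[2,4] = 685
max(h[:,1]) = 950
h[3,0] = -759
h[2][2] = -540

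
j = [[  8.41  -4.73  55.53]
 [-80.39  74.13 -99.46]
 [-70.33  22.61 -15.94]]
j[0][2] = 55.53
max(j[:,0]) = 8.41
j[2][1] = 22.61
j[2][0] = -70.33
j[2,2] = -15.94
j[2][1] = 22.61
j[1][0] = -80.39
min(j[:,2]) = -99.46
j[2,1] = 22.61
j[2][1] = 22.61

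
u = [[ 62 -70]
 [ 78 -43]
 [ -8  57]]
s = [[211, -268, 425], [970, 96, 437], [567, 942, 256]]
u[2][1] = 57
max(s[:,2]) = 437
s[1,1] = 96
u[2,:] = [-8, 57]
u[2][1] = 57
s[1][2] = 437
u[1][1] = -43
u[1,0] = 78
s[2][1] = 942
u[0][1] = -70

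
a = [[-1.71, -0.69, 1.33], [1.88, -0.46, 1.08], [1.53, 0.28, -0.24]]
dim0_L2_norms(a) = [2.97, 0.88, 1.73]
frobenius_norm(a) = 3.54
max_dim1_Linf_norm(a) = 1.88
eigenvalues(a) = [-2.18, 0.38, -0.61]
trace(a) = -2.41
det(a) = 0.51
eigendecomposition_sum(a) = [[-1.65, -0.93, 1.65],[1.08, 0.61, -1.08],[1.14, 0.64, -1.14]] + [[0.03, -0.01, 0.06],  [0.42, -0.11, 0.71],  [0.27, -0.07, 0.46]] + [[-0.10, 0.25, -0.37], [0.37, -0.96, 1.45], [0.11, -0.29, 0.44]]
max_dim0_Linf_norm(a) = 1.88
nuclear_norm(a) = 4.98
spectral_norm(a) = 2.99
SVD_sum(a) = [[-1.91, -0.22, 0.25], [1.64, 0.19, -0.21], [1.55, 0.18, -0.20]] + [[0.20, -0.51, 1.06], [0.24, -0.62, 1.31], [-0.01, 0.03, -0.07]] + [[-0.00, 0.03, 0.02],[0.0, -0.02, -0.01],[-0.0, 0.07, 0.03]]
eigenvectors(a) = [[0.72, -0.07, 0.24], [-0.48, -0.84, -0.93], [-0.5, -0.54, -0.28]]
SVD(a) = [[-0.65, -0.63, 0.43], [0.55, -0.77, -0.30], [0.52, 0.04, 0.85]] @ diag([2.9940382876785687, 1.8936599041520885, 0.09048148607026868]) @ [[0.99, 0.11, -0.13], [-0.16, 0.42, -0.89], [-0.05, 0.9, 0.44]]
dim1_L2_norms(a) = [2.27, 2.22, 1.57]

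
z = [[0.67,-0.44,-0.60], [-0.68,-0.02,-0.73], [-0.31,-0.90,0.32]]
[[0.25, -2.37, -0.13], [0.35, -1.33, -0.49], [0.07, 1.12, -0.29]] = z@[[-0.09, -1.01, 0.33], [-0.18, 0.09, 0.33], [-0.39, 2.76, 0.35]]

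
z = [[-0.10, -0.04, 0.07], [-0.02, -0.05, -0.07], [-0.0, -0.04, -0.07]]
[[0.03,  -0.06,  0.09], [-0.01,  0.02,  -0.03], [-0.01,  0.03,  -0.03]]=z @ [[0.02, 0.22, 0.26], [-0.17, 0.12, -1.02], [0.3, -0.47, 1.02]]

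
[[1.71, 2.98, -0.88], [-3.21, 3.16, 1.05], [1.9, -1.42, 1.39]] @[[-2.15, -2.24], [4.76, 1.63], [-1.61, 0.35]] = [[11.93, 0.72], [20.25, 12.71], [-13.08, -6.08]]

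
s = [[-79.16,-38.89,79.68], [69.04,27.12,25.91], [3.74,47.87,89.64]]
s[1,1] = 27.12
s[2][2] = 89.64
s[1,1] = 27.12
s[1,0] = 69.04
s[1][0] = 69.04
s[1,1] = 27.12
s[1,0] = 69.04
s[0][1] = -38.89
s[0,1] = -38.89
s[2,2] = 89.64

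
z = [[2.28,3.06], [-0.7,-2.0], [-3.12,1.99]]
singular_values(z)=[4.33, 3.74]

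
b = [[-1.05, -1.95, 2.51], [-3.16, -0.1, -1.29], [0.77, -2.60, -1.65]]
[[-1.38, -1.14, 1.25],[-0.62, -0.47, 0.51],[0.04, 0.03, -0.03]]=b @ [[0.29, 0.23, -0.25], [0.23, 0.19, -0.21], [-0.25, -0.21, 0.23]]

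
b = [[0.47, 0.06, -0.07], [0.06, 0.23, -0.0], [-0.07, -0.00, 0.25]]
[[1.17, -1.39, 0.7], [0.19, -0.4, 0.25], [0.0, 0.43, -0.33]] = b @[[2.58,  -2.68,  1.25], [0.16,  -1.06,  0.77], [0.74,  0.96,  -0.97]]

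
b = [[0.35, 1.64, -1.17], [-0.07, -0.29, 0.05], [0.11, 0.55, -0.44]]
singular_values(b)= [2.18, 0.14, 0.0]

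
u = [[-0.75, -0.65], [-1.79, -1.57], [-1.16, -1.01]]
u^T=[[-0.75, -1.79, -1.16], [-0.65, -1.57, -1.01]]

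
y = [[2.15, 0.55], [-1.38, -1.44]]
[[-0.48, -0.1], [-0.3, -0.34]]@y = [[-0.89, -0.12], [-0.18, 0.32]]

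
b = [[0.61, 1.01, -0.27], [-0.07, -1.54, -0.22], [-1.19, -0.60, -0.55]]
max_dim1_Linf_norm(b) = 1.54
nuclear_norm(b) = 3.71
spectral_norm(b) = 2.14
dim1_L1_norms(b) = [1.89, 1.83, 2.34]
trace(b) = -1.48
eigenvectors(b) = [[-0.76, 0.38, 0.42],[-0.04, -0.32, -0.90],[0.65, 0.87, -0.04]]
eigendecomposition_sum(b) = [[0.71, 0.34, -0.19], [0.03, 0.02, -0.01], [-0.6, -0.29, 0.16]] + [[-0.25, -0.10, -0.3], [0.21, 0.09, 0.25], [-0.57, -0.24, -0.69]] + [[0.15, 0.77, 0.22], [-0.31, -1.64, -0.46], [-0.01, -0.07, -0.02]]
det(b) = 1.15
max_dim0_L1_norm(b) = 3.15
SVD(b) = [[-0.53, 0.08, 0.85], [0.66, -0.6, 0.46], [0.54, 0.80, 0.26]] @ diag([2.1435737264261334, 1.0576126153168004, 0.5051210105492884]) @ [[-0.47,-0.87,-0.14], [-0.81,0.49,-0.31], [0.34,-0.03,-0.94]]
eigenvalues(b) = [0.89, -0.85, -1.52]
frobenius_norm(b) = 2.44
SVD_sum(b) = [[0.53, 0.98, 0.16], [-0.66, -1.22, -0.20], [-0.55, -1.01, -0.16]] + [[-0.07, 0.04, -0.03], [0.51, -0.31, 0.2], [-0.69, 0.41, -0.26]] + [[0.15,  -0.01,  -0.4], [0.08,  -0.01,  -0.22], [0.05,  -0.0,  -0.12]]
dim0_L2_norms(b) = [1.34, 1.94, 0.65]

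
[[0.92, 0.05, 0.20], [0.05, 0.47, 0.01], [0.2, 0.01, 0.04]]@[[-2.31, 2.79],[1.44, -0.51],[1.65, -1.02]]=[[-1.72, 2.34], [0.58, -0.11], [-0.38, 0.51]]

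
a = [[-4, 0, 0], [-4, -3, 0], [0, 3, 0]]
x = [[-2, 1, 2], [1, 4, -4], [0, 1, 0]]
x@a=[[4, 3, 0], [-20, -24, 0], [-4, -3, 0]]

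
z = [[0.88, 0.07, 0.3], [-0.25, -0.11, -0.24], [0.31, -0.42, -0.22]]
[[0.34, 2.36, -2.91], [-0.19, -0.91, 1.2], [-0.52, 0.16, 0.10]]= z @ [[0.40, 2.23, -2.65], [1.77, 0.64, -1.36], [-0.44, 1.19, -1.60]]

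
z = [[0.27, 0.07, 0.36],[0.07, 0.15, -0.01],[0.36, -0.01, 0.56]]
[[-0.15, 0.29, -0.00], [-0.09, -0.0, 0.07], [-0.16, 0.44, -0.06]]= z @ [[0.17, 0.17, -0.14], [-0.68, -0.06, 0.54], [-0.4, 0.68, -0.0]]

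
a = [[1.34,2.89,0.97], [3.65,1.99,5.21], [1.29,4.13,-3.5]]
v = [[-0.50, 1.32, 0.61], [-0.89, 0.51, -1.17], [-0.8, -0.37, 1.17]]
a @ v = [[-4.02, 2.88, -1.43], [-7.76, 3.91, 5.99], [-1.52, 5.1, -8.14]]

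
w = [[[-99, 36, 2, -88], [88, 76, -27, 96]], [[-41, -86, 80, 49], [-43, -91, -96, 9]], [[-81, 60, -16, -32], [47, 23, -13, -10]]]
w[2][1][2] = -13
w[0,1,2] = -27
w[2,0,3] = -32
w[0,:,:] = [[-99, 36, 2, -88], [88, 76, -27, 96]]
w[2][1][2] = -13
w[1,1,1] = -91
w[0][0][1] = 36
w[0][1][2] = -27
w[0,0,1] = 36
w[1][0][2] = 80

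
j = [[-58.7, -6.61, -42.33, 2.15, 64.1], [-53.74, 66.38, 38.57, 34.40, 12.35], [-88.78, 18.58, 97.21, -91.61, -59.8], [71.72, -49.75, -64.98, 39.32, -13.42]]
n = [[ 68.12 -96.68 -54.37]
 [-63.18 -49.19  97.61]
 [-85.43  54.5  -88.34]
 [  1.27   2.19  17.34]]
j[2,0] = -88.78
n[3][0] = 1.27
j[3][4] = -13.42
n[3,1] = 2.19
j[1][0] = -53.74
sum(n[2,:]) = -119.27000000000001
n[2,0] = -85.43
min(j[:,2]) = -64.98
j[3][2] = -64.98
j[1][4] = 12.35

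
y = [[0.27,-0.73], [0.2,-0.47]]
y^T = [[0.27, 0.2],[-0.73, -0.47]]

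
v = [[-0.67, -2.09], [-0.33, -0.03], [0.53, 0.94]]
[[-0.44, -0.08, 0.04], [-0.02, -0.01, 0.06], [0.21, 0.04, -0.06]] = v@[[0.04, 0.02, -0.18], [0.2, 0.03, 0.04]]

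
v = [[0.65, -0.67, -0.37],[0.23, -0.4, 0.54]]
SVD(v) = [[-0.94, -0.35],[-0.35, 0.94]] @ diag([1.043712978162954, 0.6507405160386265]) @ [[-0.66, 0.74, 0.15], [-0.02, -0.22, 0.98]]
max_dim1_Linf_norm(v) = 0.67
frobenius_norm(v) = 1.23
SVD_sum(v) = [[0.65, -0.72, -0.15], [0.24, -0.27, -0.06]] + [[0.0,  0.05,  -0.22],[-0.01,  -0.13,  0.60]]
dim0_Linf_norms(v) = [0.65, 0.67, 0.54]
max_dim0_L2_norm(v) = 0.78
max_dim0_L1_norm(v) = 1.07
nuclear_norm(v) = 1.69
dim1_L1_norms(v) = [1.69, 1.17]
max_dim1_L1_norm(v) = 1.69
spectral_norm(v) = 1.04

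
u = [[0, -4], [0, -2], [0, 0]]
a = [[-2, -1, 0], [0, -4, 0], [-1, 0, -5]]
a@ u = [[0, 10], [0, 8], [0, 4]]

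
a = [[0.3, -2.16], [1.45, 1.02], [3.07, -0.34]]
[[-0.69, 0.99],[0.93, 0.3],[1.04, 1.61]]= a@ [[0.38,0.48], [0.37,-0.39]]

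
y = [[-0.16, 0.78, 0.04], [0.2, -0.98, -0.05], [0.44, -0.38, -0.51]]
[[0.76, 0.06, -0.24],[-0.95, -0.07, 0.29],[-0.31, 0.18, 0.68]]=y@[[-0.18, 0.93, 0.31],[0.95, 0.25, -0.19],[-0.25, 0.26, -0.93]]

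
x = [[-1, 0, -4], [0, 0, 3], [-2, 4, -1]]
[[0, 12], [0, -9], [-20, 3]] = x @[[0, 0], [-5, 0], [0, -3]]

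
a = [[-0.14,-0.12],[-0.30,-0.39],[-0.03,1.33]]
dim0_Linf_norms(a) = [0.3, 1.33]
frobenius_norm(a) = 1.43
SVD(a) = [[-0.09, 0.41], [-0.29, 0.86], [0.95, 0.3]] @ diag([1.392917401637983, 0.3250863150212419]) @ [[0.05, 1.00], [-1.00, 0.05]]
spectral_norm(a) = 1.39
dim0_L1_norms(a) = [0.47, 1.84]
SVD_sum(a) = [[-0.01, -0.13], [-0.02, -0.40], [0.07, 1.32]] + [[-0.13, 0.01],[-0.28, 0.01],[-0.10, 0.01]]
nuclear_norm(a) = 1.72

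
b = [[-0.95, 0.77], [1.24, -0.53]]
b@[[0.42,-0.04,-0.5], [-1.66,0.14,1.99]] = [[-1.68, 0.15, 2.01], [1.40, -0.12, -1.67]]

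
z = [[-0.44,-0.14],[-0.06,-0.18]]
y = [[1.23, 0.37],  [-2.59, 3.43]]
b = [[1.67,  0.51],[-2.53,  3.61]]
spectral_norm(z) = 0.48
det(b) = 7.32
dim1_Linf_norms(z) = [0.44, 0.18]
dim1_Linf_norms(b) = [1.67, 3.61]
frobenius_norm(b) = 4.74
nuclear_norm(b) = 6.09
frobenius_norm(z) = 0.50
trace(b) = 5.28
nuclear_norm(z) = 0.63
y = b + z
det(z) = 0.07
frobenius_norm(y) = 4.49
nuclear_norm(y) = 5.52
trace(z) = -0.62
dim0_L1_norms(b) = [4.2, 4.12]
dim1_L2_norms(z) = [0.46, 0.19]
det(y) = 5.18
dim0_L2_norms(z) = [0.44, 0.23]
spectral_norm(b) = 4.45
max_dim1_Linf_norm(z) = 0.44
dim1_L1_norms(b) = [2.18, 6.14]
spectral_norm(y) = 4.32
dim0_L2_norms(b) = [3.03, 3.65]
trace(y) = 4.66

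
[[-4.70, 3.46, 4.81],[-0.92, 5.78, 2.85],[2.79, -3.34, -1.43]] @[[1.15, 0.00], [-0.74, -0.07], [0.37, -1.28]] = [[-6.19,  -6.40],[-4.28,  -4.05],[5.15,  2.06]]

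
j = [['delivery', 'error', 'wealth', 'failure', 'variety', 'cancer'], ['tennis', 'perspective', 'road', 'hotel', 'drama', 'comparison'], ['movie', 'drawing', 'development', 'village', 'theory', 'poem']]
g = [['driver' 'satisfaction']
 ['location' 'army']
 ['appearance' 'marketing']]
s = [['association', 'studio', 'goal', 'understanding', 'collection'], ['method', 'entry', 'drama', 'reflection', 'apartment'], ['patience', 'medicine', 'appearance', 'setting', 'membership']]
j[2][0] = 'movie'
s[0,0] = 'association'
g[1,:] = ['location', 'army']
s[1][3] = 'reflection'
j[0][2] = 'wealth'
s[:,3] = ['understanding', 'reflection', 'setting']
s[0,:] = ['association', 'studio', 'goal', 'understanding', 'collection']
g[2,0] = 'appearance'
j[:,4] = ['variety', 'drama', 'theory']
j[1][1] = 'perspective'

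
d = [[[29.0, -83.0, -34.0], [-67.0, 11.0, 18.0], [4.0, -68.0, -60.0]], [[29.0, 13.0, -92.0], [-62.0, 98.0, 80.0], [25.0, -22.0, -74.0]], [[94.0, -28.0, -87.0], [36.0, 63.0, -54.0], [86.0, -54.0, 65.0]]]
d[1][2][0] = 25.0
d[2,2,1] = -54.0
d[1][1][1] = 98.0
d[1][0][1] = 13.0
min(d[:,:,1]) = -83.0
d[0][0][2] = -34.0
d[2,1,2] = -54.0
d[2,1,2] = -54.0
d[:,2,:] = [[4.0, -68.0, -60.0], [25.0, -22.0, -74.0], [86.0, -54.0, 65.0]]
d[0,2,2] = -60.0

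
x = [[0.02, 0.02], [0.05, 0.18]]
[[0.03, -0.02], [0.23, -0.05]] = x@[[0.45,  -0.92], [1.15,  -0.04]]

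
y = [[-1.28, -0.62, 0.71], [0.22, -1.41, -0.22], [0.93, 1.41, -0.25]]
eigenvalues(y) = [(0.15+0j), (-1.54+0.58j), (-1.54-0.58j)]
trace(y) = -2.94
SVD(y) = [[-0.56, 0.62, 0.54], [-0.41, -0.78, 0.47], [0.71, 0.04, 0.70]] @ diag([2.3838961962151517, 1.3525059728636448, 0.12274574957648869]) @ [[0.54, 0.81, -0.21], [-0.69, 0.57, 0.45], [0.48, -0.1, 0.87]]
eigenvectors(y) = [[(-0.47+0j),-0.74+0.00j,(-0.74-0j)],  [0.06+0.00j,0.19+0.41j,0.19-0.41j],  [-0.88+0.00j,(0.44-0.25j),0.44+0.25j]]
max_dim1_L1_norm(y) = 2.61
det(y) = 0.40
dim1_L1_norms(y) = [2.61, 1.85, 2.59]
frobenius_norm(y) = 2.74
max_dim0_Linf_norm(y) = 1.41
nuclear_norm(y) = 3.86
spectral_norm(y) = 2.38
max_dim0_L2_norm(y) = 2.09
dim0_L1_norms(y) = [2.43, 3.44, 1.18]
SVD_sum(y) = [[-0.73, -1.1, 0.28], [-0.53, -0.80, 0.20], [0.93, 1.39, -0.35]] + [[-0.58, 0.48, 0.38], [0.73, -0.61, -0.47], [-0.04, 0.03, 0.03]] + [[0.03, -0.01, 0.06], [0.03, -0.01, 0.05], [0.04, -0.01, 0.07]]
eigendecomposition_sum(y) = [[(0.04+0j),0.03+0.00j,(0.06+0j)],[-0.01+0.00j,(-0+0j),-0.01-0.00j],[0.08+0.00j,(0.07+0j),(0.11+0j)]] + [[(-0.66-0.1j), (-0.33-1.43j), 0.33-0.04j], [(0.11+0.39j), -0.70+0.54j, -0.11-0.17j], [0.42-0.16j, 0.67+0.74j, (-0.18+0.13j)]] + [[(-0.66+0.1j), (-0.33+1.43j), (0.33+0.04j)], [0.11-0.39j, (-0.7-0.54j), -0.11+0.17j], [(0.42+0.16j), (0.67-0.74j), -0.18-0.13j]]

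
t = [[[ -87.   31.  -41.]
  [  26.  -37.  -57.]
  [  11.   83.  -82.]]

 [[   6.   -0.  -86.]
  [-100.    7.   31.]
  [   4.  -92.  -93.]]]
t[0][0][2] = -41.0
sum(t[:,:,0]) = -140.0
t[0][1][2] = -57.0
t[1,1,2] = 31.0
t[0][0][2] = -41.0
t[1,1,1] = 7.0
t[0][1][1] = -37.0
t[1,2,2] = -93.0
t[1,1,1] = 7.0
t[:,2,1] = [83.0, -92.0]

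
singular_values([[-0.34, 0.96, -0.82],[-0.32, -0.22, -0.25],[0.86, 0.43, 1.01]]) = [1.63, 1.09, 0.06]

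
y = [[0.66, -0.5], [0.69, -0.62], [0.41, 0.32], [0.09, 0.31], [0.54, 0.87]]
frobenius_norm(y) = 1.72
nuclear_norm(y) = 2.43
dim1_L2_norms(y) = [0.83, 0.93, 0.52, 0.32, 1.02]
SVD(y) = [[-0.57,0.33], [-0.67,0.31], [0.09,0.44], [0.19,0.19], [0.43,0.75]] @ diag([1.2849117583013805, 1.1481732331747045]) @ [[-0.43, 0.9], [0.90, 0.43]]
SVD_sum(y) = [[0.32, -0.66],[0.37, -0.77],[-0.05, 0.10],[-0.10, 0.22],[-0.24, 0.5]] + [[0.34,0.16], [0.32,0.15], [0.46,0.22], [0.19,0.09], [0.78,0.37]]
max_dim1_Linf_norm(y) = 0.87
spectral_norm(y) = 1.28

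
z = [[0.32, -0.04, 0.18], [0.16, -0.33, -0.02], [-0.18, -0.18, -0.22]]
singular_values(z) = [0.47, 0.4, 0.02]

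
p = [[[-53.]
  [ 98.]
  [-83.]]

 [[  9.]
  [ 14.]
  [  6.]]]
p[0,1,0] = 98.0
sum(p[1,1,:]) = 14.0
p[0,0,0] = -53.0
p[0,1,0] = 98.0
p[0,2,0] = -83.0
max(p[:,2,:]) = 6.0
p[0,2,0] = -83.0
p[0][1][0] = 98.0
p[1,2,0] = 6.0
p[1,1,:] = [14.0]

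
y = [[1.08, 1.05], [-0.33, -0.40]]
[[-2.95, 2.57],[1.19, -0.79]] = y @ [[0.88, 2.37], [-3.71, 0.01]]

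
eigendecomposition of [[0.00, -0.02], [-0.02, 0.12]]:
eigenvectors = [[-0.99, 0.16], [-0.16, -0.99]]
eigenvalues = [-0.0, 0.12]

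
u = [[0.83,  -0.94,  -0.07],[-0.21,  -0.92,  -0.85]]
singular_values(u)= [1.53, 0.92]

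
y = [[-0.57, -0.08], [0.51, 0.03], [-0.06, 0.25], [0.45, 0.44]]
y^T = [[-0.57, 0.51, -0.06, 0.45],[-0.08, 0.03, 0.25, 0.44]]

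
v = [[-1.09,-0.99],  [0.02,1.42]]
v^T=[[-1.09, 0.02], [-0.99, 1.42]]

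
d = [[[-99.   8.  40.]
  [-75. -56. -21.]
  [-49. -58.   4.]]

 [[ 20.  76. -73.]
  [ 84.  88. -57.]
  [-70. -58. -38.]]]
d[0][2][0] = -49.0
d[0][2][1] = -58.0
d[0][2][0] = -49.0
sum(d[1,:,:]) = -28.0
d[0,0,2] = 40.0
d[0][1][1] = -56.0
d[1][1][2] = -57.0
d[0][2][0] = -49.0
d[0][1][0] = -75.0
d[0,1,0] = -75.0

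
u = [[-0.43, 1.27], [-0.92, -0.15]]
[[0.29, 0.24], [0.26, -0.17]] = u @ [[-0.30, 0.15],[0.13, 0.24]]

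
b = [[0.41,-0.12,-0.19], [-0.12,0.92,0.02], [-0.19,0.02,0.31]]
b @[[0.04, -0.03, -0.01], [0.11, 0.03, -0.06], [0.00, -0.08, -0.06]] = [[0.0, -0.00, 0.01], [0.1, 0.03, -0.06], [-0.01, -0.02, -0.02]]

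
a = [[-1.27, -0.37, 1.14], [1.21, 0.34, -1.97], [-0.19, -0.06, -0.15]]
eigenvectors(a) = [[0.82, 0.29, 0.11], [-0.53, -0.96, 0.92], [0.21, 0.01, 0.39]]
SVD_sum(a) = [[-1.03, -0.29, 1.34], [1.39, 0.4, -1.82], [-0.0, -0.0, 0.01]] + [[-0.24, -0.08, -0.20], [-0.18, -0.06, -0.15], [-0.19, -0.06, -0.16]] + [[-0.0,0.00,-0.0], [-0.00,0.0,-0.0], [0.0,-0.0,0.0]]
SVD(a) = [[-0.59, -0.69, -0.42], [0.80, -0.51, -0.31], [-0.00, -0.52, 0.85]] @ diag([2.8887823784852804, 0.47658825248528497, 8.57084908092948e-05]) @ [[0.60,0.17,-0.78], [0.75,0.24,0.62], [0.29,-0.96,0.01]]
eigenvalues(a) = [-0.73, 0.0, -0.35]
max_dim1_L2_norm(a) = 2.34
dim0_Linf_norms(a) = [1.27, 0.37, 1.97]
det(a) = 0.00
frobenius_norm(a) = 2.93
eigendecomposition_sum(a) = [[-1.31, -0.38, 1.28],[0.86, 0.25, -0.83],[-0.34, -0.10, 0.33]] + [[-0.00, -0.00, 0.00], [0.00, 0.00, -0.0], [-0.0, -0.0, 0.0]] + [[0.04, 0.01, -0.14],[0.35, 0.09, -1.13],[0.15, 0.04, -0.48]]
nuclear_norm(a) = 3.37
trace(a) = -1.08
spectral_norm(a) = 2.89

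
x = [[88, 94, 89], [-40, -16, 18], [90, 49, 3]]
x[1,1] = -16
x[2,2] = 3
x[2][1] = 49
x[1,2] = 18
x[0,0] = 88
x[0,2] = 89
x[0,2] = 89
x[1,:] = [-40, -16, 18]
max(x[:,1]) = 94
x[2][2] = 3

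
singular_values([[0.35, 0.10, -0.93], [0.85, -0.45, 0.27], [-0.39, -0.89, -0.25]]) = [1.01, 1.0, 1.0]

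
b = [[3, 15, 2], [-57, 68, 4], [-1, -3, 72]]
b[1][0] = -57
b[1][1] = 68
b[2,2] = 72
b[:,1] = [15, 68, -3]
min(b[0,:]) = 2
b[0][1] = 15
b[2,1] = -3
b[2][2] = 72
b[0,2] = 2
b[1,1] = 68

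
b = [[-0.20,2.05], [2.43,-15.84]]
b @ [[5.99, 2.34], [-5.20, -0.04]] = [[-11.86, -0.55], [96.92, 6.32]]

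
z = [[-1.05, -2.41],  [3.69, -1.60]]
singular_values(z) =[4.02, 2.63]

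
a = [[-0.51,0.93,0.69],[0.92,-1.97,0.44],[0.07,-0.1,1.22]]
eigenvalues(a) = [-2.42, -0.07, 1.23]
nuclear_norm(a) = 3.95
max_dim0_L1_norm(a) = 3.0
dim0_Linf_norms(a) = [0.92, 1.97, 1.22]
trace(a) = -1.26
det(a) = 0.22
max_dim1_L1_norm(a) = 3.33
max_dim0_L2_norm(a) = 2.18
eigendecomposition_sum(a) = [[-0.47, 0.98, -0.03], [0.94, -1.95, 0.06], [0.03, -0.07, 0.0]] + [[-0.06,-0.03,0.04], [-0.03,-0.01,0.02], [0.00,0.0,-0.0]] + [[0.02, -0.02, 0.68], [0.01, -0.01, 0.36], [0.03, -0.03, 1.22]]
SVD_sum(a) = [[-0.43, 0.88, -0.1],[0.95, -1.98, 0.22],[0.1, -0.22, 0.02]] + [[-0.04, 0.07, 0.79],[-0.01, 0.02, 0.22],[-0.07, 0.10, 1.20]] + [[-0.04,  -0.02,  -0.0], [-0.02,  -0.01,  -0.0], [0.03,  0.02,  0.00]]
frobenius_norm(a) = 2.83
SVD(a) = [[0.41, 0.54, -0.73], [-0.91, 0.15, -0.39], [-0.10, 0.83, 0.56]] @ diag([2.4290199778092894, 1.4564692672092234, 0.062122629358265166]) @ [[-0.43, 0.9, -0.1], [-0.05, 0.08, 0.99], [0.9, 0.44, 0.01]]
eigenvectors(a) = [[-0.45, 0.90, 0.47], [0.89, 0.43, 0.25], [0.03, -0.02, 0.85]]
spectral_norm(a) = 2.43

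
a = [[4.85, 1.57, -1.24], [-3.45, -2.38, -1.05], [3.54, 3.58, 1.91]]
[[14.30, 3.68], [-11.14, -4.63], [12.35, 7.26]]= a @ [[2.67, -0.33], [0.83, 2.76], [-0.04, -0.76]]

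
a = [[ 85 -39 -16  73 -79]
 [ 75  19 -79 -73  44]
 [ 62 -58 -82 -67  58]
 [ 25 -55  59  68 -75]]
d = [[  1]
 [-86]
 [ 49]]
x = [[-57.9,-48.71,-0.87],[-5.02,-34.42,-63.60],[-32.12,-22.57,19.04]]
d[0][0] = 1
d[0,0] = 1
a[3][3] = 68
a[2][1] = -58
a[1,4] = 44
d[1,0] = -86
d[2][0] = 49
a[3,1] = -55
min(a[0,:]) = -79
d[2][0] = 49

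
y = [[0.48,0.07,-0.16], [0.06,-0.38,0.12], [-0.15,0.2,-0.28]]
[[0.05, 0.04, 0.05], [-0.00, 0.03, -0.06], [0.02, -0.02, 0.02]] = y @ [[0.07, 0.08, 0.08], [-0.02, -0.07, 0.16], [-0.14, -0.02, 0.0]]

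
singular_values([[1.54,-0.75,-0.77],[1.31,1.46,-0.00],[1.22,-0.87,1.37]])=[2.39, 1.91, 1.46]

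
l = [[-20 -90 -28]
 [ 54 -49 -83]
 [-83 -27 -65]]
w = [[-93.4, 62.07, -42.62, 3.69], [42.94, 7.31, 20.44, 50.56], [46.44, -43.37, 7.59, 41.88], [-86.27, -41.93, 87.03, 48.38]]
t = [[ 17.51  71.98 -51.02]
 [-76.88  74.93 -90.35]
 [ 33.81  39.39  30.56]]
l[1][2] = -83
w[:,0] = [-93.4, 42.94, 46.44, -86.27]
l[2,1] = -27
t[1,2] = -90.35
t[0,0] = 17.51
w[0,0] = -93.4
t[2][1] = 39.39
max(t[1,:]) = 74.93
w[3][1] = -41.93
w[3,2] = 87.03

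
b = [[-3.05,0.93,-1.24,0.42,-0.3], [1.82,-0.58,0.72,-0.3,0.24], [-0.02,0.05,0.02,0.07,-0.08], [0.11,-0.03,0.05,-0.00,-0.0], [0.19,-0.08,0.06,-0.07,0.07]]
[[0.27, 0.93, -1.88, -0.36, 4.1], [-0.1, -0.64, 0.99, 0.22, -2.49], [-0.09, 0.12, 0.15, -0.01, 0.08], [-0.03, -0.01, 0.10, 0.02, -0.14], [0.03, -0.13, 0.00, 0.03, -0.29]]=b@[[-0.47, -0.72, 0.65, -0.05, -1.27], [-1.01, 0.53, -1.14, -0.08, 0.37], [-0.1, 1.64, -0.14, 0.43, 0.30], [-1.21, 0.58, 0.98, 0.88, 0.82], [-0.52, -0.1, -1.93, 0.93, 0.29]]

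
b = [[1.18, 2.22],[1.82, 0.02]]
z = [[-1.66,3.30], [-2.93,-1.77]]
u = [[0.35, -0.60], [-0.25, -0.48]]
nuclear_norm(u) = 1.19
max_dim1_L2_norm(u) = 0.69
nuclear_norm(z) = 7.11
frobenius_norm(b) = 3.10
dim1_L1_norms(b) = [3.4, 1.84]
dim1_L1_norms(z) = [4.96, 4.7]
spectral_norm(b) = 2.73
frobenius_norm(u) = 0.88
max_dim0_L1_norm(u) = 1.08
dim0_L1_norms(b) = [3.0, 2.24]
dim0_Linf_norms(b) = [1.82, 2.22]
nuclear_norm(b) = 4.20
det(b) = -4.02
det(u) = -0.32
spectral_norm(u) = 0.78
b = u @ z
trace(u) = -0.13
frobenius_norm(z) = 5.04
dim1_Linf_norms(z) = [3.3, 2.93]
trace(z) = -3.43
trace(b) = 1.20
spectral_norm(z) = 3.75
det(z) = 12.61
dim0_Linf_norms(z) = [2.93, 3.3]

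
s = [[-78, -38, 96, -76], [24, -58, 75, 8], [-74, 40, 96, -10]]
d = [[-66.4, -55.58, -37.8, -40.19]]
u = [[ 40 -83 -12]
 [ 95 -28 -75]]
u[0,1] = -83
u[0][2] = -12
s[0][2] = 96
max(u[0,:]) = 40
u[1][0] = 95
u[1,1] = -28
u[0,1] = -83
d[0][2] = -37.8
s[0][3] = -76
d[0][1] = -55.58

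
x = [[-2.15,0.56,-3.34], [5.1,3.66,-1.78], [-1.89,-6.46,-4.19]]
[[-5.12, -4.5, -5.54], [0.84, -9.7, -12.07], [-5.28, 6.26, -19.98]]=x @ [[0.62, -0.26, -2.30], [-0.09, -1.69, 1.56], [1.12, 1.23, 3.4]]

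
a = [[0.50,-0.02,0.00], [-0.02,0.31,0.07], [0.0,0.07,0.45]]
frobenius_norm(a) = 0.75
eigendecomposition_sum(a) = [[0.00, 0.02, -0.01],[0.02, 0.24, -0.1],[-0.01, -0.1, 0.04]] + [[0.46, -0.09, -0.12], [-0.09, 0.02, 0.02], [-0.12, 0.02, 0.03]] + [[0.04, 0.05, 0.12], [0.05, 0.06, 0.15], [0.12, 0.15, 0.38]]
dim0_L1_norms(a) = [0.52, 0.4, 0.52]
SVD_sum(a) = [[0.46, -0.09, -0.12],[-0.09, 0.02, 0.02],[-0.12, 0.02, 0.03]] + [[0.04, 0.05, 0.12], [0.05, 0.06, 0.15], [0.12, 0.15, 0.38]] + [[0.00,0.02,-0.01],  [0.02,0.24,-0.1],  [-0.01,-0.10,0.04]]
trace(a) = 1.26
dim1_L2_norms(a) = [0.5, 0.32, 0.46]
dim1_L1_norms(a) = [0.52, 0.4, 0.52]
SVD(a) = [[-0.95, -0.29, -0.08], [0.19, -0.34, -0.92], [0.24, -0.89, 0.38]] @ diag([0.50388532549399, 0.47665976686341327, 0.2794549076425968]) @ [[-0.95,0.19,0.24], [-0.29,-0.34,-0.89], [-0.08,-0.92,0.38]]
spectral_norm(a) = 0.50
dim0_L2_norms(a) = [0.5, 0.32, 0.46]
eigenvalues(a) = [0.28, 0.5, 0.48]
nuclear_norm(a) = 1.26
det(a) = 0.07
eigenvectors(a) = [[0.08, -0.95, 0.29], [0.92, 0.19, 0.34], [-0.38, 0.24, 0.89]]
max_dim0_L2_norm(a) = 0.5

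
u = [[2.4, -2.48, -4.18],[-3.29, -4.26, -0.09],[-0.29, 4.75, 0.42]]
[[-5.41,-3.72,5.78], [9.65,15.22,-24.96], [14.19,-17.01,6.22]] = u@[[-6.65,  0.28,  5.53], [2.96,  -3.86,  1.57], [-4.28,  3.34,  0.86]]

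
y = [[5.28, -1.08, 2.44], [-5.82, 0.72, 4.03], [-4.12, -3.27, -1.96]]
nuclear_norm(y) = 17.31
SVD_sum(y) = [[5.11, 0.25, -0.21], [-5.92, -0.29, 0.24], [-4.18, -0.21, 0.17]] + [[0.04,0.74,1.80], [0.07,1.48,3.6], [-0.06,-1.20,-2.9]] + [[0.14,-2.07,0.85], [0.03,-0.47,0.19], [0.12,-1.87,0.77]]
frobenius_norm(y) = 10.82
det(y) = 146.06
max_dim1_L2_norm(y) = 7.12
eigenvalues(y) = [(6.3+0j), (-1.13+4.68j), (-1.13-4.68j)]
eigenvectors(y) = [[-0.67+0.00j, (0.21-0.1j), 0.21+0.10j], [(0.74+0j), 0.71+0.00j, 0.71-0.00j], [0.04+0.00j, -0.03+0.67j, (-0.03-0.67j)]]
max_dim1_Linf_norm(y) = 5.82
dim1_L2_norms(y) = [5.92, 7.12, 5.61]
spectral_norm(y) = 8.89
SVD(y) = [[-0.58, -0.36, 0.73], [0.67, -0.73, 0.17], [0.47, 0.58, 0.66]] @ diag([8.888468966436879, 5.360852453810848, 3.065188477265103]) @ [[-1.00, -0.05, 0.04], [-0.02, -0.38, -0.92], [0.06, -0.92, 0.38]]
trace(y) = 4.04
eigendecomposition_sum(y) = [[4.84-0.00j, -1.38+0.00j, 0.76-0.00j], [(-5.28+0j), (1.51-0j), -0.83+0.00j], [-0.32+0.00j, (0.09-0j), -0.05+0.00j]] + [[(0.22+0.63j), 0.15+0.58j, 0.84-0.09j], [(-0.27+2.01j), (-0.39+1.79j), (2.43+0.91j)], [(-1.9-0.33j), (-1.68-0.44j), (-0.95+2.27j)]] + [[0.22-0.63j, (0.15-0.58j), 0.84+0.09j], [-0.27-2.01j, -0.39-1.79j, (2.43-0.91j)], [-1.90+0.33j, -1.68+0.44j, (-0.95-2.27j)]]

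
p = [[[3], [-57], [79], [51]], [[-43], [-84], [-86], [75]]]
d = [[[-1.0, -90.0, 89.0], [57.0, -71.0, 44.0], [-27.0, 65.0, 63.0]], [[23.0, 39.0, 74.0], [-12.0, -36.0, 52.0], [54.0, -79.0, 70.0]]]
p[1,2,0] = -86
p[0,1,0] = -57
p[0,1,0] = -57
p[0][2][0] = 79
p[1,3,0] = 75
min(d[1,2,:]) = -79.0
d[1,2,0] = 54.0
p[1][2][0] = -86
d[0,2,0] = -27.0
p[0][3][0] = 51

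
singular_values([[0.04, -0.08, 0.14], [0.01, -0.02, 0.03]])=[0.17, 0.0]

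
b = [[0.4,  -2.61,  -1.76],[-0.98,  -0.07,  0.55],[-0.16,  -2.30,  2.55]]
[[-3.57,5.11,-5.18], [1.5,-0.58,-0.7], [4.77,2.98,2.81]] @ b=[[-5.61,20.87,-4.12], [1.28,-2.26,-4.74], [-1.46,-19.12,0.41]]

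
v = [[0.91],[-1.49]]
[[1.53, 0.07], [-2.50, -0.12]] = v@[[1.68, 0.08]]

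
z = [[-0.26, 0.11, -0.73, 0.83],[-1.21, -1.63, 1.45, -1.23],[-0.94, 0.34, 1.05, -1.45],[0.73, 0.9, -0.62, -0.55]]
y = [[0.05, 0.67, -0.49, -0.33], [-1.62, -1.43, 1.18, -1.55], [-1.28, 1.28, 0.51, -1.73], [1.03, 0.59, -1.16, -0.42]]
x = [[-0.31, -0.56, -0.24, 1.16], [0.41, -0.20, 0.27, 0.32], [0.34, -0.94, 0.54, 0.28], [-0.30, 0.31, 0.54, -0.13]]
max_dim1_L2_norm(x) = 1.35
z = x + y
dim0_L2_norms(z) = [1.72, 1.9, 2.03, 2.15]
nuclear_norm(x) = 3.59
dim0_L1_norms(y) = [3.98, 3.97, 3.34, 4.03]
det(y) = -1.53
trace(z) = -1.39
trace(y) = -1.29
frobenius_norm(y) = 4.33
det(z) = -2.01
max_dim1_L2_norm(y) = 2.91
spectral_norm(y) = 3.48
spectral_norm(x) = 1.57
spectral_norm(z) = 3.38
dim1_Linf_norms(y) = [0.67, 1.62, 1.73, 1.16]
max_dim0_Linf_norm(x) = 1.16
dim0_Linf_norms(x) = [0.41, 0.94, 0.54, 1.16]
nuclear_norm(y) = 7.06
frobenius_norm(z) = 3.91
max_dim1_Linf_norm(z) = 1.63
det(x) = 0.37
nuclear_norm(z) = 6.35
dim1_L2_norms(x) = [1.35, 0.62, 1.17, 0.7]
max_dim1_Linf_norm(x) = 1.16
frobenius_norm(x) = 2.01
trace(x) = -0.10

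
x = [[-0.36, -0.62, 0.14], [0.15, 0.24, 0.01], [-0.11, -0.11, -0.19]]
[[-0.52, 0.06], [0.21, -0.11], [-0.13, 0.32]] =x @ [[-0.53, -0.14],  [1.21, -0.33],  [0.31, -1.39]]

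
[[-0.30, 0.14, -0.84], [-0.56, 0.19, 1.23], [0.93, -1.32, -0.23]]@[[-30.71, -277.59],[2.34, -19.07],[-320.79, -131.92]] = [[279.00,  191.42], [-376.93,  -10.43], [42.13,  -202.64]]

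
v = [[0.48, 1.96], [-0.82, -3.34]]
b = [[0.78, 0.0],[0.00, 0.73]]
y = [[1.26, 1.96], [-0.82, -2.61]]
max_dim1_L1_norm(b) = 0.78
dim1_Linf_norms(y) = [1.96, 2.61]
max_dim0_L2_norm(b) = 0.78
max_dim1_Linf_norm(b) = 0.78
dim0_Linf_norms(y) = [1.26, 2.61]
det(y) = -1.68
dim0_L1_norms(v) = [1.3, 5.3]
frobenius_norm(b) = 1.07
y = v + b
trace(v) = -2.86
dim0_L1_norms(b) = [0.78, 0.73]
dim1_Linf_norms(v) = [1.96, 3.34]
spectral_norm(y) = 3.56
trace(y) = -1.35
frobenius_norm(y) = 3.59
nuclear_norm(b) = 1.51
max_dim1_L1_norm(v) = 4.16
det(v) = 0.00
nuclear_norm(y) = 4.03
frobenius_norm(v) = 3.99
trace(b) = 1.51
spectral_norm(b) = 0.78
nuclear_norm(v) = 3.99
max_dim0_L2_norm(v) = 3.87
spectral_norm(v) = 3.99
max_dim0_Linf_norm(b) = 0.78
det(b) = 0.57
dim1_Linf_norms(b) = [0.78, 0.73]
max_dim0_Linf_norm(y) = 2.61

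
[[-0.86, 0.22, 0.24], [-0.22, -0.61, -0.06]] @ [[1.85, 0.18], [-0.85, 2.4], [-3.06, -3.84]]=[[-2.51, -0.55],[0.30, -1.27]]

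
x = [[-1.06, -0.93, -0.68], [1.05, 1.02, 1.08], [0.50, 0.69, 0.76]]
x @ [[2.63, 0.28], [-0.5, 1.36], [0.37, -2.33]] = [[-2.57, 0.02], [2.65, -0.84], [1.25, -0.69]]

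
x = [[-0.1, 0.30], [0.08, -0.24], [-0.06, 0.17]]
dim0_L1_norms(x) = [0.24, 0.71]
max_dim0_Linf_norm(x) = 0.3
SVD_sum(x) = [[-0.1, 0.30], [0.08, -0.24], [-0.06, 0.17]] + [[0.0, 0.00], [-0.00, -0.0], [-0.0, -0.0]]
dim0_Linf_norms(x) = [0.1, 0.3]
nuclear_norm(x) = 0.45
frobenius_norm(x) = 0.44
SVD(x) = [[-0.71,0.32], [0.57,-0.25], [-0.41,-0.91]] @ diag([0.44327379077665247, 0.0028890154891467895]) @ [[0.32, -0.95], [0.95, 0.32]]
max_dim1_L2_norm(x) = 0.32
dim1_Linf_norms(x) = [0.3, 0.24, 0.17]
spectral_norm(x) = 0.44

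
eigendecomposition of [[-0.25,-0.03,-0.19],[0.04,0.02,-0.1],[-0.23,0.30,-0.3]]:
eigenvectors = [[-0.66+0.00j, (-0.45+0.23j), -0.45-0.23j], [-0.10+0.00j, 0.24+0.50j, (0.24-0.5j)], [(-0.74+0j), (0.66+0j), (0.66-0j)]]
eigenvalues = [(-0.47+0j), (-0.03+0.14j), (-0.03-0.14j)]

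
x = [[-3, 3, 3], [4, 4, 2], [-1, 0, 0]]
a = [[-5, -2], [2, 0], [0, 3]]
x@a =[[21, 15], [-12, -2], [5, 2]]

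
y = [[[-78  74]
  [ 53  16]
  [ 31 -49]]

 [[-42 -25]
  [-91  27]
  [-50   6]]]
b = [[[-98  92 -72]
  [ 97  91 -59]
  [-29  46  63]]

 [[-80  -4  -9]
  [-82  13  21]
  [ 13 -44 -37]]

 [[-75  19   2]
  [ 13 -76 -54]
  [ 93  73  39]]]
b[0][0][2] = -72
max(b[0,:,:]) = 97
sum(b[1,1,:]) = -48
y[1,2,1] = 6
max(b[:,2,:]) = 93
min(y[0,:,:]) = -78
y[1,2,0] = -50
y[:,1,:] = [[53, 16], [-91, 27]]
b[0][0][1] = 92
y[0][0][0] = -78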